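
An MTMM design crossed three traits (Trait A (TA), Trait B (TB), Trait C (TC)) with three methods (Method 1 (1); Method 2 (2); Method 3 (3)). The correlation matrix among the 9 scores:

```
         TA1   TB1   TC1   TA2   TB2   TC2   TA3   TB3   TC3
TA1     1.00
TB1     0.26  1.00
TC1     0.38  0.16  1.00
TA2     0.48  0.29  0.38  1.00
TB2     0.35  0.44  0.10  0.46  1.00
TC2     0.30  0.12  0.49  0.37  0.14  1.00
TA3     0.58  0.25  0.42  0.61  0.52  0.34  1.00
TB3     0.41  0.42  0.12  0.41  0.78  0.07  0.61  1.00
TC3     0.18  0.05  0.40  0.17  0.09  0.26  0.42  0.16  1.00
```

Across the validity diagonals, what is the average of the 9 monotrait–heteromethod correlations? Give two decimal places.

0.50

Convergent values: 0.48, 0.58, 0.61, 0.44, 0.42, 0.78, 0.49, 0.40, 0.26; mean = 4.46/9 = 0.50.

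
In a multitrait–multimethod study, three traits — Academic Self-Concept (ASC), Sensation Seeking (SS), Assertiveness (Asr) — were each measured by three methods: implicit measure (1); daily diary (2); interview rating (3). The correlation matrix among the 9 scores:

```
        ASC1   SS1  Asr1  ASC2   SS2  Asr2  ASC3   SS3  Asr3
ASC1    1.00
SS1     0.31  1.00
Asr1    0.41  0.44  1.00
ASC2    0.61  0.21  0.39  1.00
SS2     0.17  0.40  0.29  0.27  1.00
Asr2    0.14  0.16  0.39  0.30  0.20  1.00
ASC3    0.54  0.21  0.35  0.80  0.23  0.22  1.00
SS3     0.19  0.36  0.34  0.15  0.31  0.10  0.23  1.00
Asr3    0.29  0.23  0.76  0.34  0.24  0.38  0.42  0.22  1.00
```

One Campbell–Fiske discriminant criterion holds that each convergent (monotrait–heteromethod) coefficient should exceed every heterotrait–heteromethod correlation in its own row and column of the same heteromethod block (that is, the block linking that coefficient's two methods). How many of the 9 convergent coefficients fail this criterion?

1

Each convergent coefficient versus the relevant comparison correlations:
ASC (methods 1·2): 0.61 vs {0.17, 0.21, 0.14, 0.39} → pass.
ASC (methods 1·3): 0.54 vs {0.19, 0.21, 0.29, 0.35} → pass.
ASC (methods 2·3): 0.80 vs {0.15, 0.23, 0.34, 0.22} → pass.
SS (methods 1·2): 0.40 vs {0.21, 0.17, 0.16, 0.29} → pass.
SS (methods 1·3): 0.36 vs {0.21, 0.19, 0.23, 0.34} → pass.
SS (methods 2·3): 0.31 vs {0.23, 0.15, 0.24, 0.10} → pass.
Asr (methods 1·2): 0.39 vs {0.39, 0.14, 0.29, 0.16} → fail.
Asr (methods 1·3): 0.76 vs {0.35, 0.29, 0.34, 0.23} → pass.
Asr (methods 2·3): 0.38 vs {0.22, 0.34, 0.10, 0.24} → pass.
1 of 9 fail.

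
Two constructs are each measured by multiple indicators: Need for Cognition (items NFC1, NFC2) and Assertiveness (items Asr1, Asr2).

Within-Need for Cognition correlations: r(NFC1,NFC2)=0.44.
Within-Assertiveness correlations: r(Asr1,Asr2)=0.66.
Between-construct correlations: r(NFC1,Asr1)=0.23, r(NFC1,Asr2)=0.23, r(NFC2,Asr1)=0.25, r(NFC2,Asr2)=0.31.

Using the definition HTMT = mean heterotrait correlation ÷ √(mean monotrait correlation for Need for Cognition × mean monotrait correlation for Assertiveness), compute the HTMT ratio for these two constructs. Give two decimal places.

Between-construct mean = 1.02/4 = 0.2550.
Mean within-NFC = 0.44/1 = 0.4400; mean within-Asr = 0.66/1 = 0.6600.
Geometric mean = √(0.4400 × 0.6600) = 0.5389.
HTMT = 0.2550 / 0.5389 = 0.47.

0.47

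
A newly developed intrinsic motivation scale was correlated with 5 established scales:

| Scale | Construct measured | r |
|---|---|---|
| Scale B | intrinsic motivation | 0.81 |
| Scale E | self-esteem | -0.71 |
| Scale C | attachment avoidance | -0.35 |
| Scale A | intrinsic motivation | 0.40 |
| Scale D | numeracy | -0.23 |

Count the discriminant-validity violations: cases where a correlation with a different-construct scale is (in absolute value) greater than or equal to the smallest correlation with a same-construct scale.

1

Convergent (same construct = intrinsic motivation): Scale B, Scale A.
Smallest convergent = 0.40. Discriminant |r|: 0.71, 0.35, 0.23; count ≥ 0.40 → 1.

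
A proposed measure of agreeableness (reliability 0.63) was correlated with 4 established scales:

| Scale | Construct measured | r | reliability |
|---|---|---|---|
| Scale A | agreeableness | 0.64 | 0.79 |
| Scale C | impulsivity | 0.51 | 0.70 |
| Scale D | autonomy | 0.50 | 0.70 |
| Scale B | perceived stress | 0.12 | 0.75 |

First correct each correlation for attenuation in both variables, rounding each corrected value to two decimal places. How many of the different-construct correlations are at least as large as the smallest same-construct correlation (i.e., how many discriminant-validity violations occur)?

Disattenuated r (r / √(r_scale · r_new)):
  Scale A (conv): 0.64 / √(0.79·0.63) = 0.91
  Scale C (disc): 0.51 / √(0.70·0.63) = 0.77
  Scale D (disc): 0.50 / √(0.70·0.63) = 0.75
  Scale B (disc): 0.12 / √(0.75·0.63) = 0.17
Smallest convergent = 0.91. Discriminant values: 0.77, 0.75, 0.17; count ≥ 0.91 → 0.

0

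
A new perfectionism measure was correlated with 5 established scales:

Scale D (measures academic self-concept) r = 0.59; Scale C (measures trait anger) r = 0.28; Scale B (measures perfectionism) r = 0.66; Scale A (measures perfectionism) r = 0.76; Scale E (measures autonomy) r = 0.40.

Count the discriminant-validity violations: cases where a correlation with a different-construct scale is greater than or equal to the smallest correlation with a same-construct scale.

0

Convergent (same construct = perfectionism): Scale B, Scale A.
Smallest convergent = 0.66. Discriminant values: 0.59, 0.28, 0.40; count ≥ 0.66 → 0.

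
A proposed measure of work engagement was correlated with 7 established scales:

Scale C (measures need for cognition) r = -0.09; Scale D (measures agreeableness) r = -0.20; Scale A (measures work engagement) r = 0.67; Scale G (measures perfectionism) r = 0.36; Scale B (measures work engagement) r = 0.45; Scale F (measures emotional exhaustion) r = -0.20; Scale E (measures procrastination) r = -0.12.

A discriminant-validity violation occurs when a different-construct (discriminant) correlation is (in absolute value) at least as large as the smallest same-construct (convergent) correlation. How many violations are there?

0

Convergent (same construct = work engagement): Scale A, Scale B.
Smallest convergent = 0.45. Discriminant |r|: 0.09, 0.20, 0.36, 0.20, 0.12; count ≥ 0.45 → 0.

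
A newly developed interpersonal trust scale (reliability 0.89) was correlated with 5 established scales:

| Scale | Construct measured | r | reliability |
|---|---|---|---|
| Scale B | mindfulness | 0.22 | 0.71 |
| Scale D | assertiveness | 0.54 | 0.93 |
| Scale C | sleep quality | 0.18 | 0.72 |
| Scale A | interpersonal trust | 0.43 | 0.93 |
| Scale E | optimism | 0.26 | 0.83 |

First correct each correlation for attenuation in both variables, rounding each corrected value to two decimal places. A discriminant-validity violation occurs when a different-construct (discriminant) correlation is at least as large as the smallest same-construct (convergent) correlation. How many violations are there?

Disattenuated r (r / √(r_scale · r_new)):
  Scale B (disc): 0.22 / √(0.71·0.89) = 0.28
  Scale D (disc): 0.54 / √(0.93·0.89) = 0.59
  Scale C (disc): 0.18 / √(0.72·0.89) = 0.22
  Scale A (conv): 0.43 / √(0.93·0.89) = 0.47
  Scale E (disc): 0.26 / √(0.83·0.89) = 0.30
Smallest convergent = 0.47. Discriminant values: 0.28, 0.59, 0.22, 0.30; count ≥ 0.47 → 1.

1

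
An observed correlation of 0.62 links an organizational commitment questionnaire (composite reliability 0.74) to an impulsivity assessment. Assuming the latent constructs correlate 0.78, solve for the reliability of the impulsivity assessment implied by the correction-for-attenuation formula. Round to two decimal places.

0.85

r_true = r_obs / √(r_xx · r_yy) ⇒ 0.78 = 0.62 / √(0.74 · r_yy).
√(0.74 · r_yy) = 0.62 / 0.78 = 0.7949; 0.74 · r_yy = 0.6319; r_yy = 0.6319 / 0.74 ≈ 0.85.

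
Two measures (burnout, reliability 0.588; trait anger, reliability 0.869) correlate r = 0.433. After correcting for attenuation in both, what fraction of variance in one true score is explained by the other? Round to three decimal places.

0.367

Disattenuated r = 0.433 / √(0.588 × 0.869) = 0.433 / 0.7148 = 0.6058.
Shared true-score variance = 0.6058² = 0.3670 ≈ 0.367.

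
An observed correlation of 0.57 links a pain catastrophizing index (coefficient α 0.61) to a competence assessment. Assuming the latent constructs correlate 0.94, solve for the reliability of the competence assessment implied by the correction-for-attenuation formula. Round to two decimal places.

r_true = r_obs / √(r_xx · r_yy) ⇒ 0.94 = 0.57 / √(0.61 · r_yy).
√(0.61 · r_yy) = 0.57 / 0.94 = 0.6064; 0.61 · r_yy = 0.3677; r_yy = 0.3677 / 0.61 ≈ 0.60.

0.60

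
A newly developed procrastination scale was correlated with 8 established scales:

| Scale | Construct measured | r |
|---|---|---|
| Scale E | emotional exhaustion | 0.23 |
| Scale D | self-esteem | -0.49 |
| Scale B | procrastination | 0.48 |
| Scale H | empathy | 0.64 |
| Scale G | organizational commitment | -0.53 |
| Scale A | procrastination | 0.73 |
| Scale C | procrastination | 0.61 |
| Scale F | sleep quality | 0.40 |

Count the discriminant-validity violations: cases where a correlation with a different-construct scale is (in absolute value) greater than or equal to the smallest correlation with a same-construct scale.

3

Convergent (same construct = procrastination): Scale B, Scale A, Scale C.
Smallest convergent = 0.48. Discriminant |r|: 0.23, 0.49, 0.64, 0.53, 0.40; count ≥ 0.48 → 3.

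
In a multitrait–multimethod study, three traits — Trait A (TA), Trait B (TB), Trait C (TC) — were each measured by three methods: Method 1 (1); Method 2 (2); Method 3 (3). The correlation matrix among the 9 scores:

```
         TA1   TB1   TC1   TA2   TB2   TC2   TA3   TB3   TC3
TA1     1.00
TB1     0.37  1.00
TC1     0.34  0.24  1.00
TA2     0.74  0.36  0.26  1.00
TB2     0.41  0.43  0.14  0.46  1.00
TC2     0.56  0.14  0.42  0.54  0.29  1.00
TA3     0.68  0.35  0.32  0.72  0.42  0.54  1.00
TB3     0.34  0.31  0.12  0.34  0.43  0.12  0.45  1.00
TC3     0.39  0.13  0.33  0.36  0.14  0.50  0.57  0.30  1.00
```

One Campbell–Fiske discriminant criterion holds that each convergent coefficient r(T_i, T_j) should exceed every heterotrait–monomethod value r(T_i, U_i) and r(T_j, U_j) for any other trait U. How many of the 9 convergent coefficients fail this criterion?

6

Checking each validity diagonal entry against its comparison values:
TA (methods 1·2): 0.74 vs {0.37, 0.46, 0.34, 0.54} → pass.
TA (methods 1·3): 0.68 vs {0.37, 0.45, 0.34, 0.57} → pass.
TA (methods 2·3): 0.72 vs {0.46, 0.45, 0.54, 0.57} → pass.
TB (methods 1·2): 0.43 vs {0.37, 0.46, 0.24, 0.29} → fail.
TB (methods 1·3): 0.31 vs {0.37, 0.45, 0.24, 0.30} → fail.
TB (methods 2·3): 0.43 vs {0.46, 0.45, 0.29, 0.30} → fail.
TC (methods 1·2): 0.42 vs {0.34, 0.54, 0.24, 0.29} → fail.
TC (methods 1·3): 0.33 vs {0.34, 0.57, 0.24, 0.30} → fail.
TC (methods 2·3): 0.50 vs {0.54, 0.57, 0.29, 0.30} → fail.
6 of 9 fail.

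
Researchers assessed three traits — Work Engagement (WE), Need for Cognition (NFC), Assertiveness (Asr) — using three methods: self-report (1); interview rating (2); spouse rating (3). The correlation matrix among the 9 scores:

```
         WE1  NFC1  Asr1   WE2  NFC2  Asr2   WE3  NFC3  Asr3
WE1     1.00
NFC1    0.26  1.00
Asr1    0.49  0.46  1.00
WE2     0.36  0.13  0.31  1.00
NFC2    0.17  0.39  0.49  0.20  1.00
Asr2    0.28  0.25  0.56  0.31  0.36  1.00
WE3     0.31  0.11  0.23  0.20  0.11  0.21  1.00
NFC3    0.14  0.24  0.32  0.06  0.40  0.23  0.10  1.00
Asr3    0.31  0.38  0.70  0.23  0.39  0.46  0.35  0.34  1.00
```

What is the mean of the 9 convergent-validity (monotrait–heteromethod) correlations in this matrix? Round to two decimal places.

0.40

Convergent values: 0.36, 0.31, 0.20, 0.39, 0.24, 0.40, 0.56, 0.70, 0.46; mean = 3.62/9 = 0.40.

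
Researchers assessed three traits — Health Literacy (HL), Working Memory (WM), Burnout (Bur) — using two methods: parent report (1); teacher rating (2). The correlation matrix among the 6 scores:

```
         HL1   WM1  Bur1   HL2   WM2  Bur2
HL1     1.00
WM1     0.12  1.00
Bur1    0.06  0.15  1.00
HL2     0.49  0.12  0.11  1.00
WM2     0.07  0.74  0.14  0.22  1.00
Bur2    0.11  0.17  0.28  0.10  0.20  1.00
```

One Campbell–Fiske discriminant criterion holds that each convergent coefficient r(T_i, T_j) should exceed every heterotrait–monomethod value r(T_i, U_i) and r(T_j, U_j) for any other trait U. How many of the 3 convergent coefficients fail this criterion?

0

Each convergent coefficient versus the relevant comparison correlations:
HL (methods 1·2): 0.49 vs {0.12, 0.22, 0.06, 0.10} → pass.
WM (methods 1·2): 0.74 vs {0.12, 0.22, 0.15, 0.20} → pass.
Bur (methods 1·2): 0.28 vs {0.06, 0.10, 0.15, 0.20} → pass.
0 of 3 fail.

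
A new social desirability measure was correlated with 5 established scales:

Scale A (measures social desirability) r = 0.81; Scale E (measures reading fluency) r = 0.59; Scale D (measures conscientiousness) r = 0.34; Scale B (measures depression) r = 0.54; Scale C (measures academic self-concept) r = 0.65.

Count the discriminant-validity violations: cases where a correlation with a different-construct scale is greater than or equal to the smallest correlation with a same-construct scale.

0

Convergent (same construct = social desirability): Scale A.
Smallest convergent = 0.81. Discriminant values: 0.59, 0.34, 0.54, 0.65; count ≥ 0.81 → 0.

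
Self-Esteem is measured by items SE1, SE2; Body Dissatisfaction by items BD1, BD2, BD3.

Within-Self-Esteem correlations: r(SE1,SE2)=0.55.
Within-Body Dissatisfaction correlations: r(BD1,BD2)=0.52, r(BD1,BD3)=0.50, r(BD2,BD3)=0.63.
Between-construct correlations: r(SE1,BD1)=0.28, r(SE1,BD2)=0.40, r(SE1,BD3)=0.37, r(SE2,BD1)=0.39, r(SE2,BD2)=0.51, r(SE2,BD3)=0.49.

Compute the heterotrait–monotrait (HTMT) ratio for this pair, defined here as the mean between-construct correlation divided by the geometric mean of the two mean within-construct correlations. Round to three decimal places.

Mean heterotrait r = 2.44/6 = 0.4067.
Mean within-SE = 0.55/1 = 0.5500; mean within-BD = 1.65/3 = 0.5500.
Geometric mean = √(0.5500 × 0.5500) = 0.5500.
HTMT = 0.4067 / 0.5500 = 0.739.

0.739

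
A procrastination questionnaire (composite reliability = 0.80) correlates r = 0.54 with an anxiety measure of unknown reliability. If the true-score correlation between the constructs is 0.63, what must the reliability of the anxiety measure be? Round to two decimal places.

0.92

r_true = r_obs / √(r_xx · r_yy) ⇒ 0.63 = 0.54 / √(0.80 · r_yy).
√(0.80 · r_yy) = 0.54 / 0.63 = 0.8571; 0.80 · r_yy = 0.7346; r_yy = 0.7346 / 0.80 ≈ 0.92.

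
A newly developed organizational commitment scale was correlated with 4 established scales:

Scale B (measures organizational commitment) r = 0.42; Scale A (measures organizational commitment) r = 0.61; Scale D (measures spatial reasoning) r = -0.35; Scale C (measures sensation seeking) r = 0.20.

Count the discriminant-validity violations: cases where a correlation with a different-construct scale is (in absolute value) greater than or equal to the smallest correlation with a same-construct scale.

Convergent (same construct = organizational commitment): Scale B, Scale A.
Smallest convergent = 0.42. Discriminant |r|: 0.35, 0.20; count ≥ 0.42 → 0.

0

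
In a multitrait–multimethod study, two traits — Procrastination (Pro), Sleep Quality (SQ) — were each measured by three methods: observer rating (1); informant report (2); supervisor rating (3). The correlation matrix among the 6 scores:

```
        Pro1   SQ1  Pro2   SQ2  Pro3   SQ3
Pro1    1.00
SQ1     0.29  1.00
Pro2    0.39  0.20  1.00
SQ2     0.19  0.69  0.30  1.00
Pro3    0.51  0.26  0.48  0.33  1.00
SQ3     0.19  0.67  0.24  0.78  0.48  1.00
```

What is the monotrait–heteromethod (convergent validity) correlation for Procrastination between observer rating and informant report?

Same trait (Pro), different methods: r(Pro1, Pro2) = 0.39.

0.39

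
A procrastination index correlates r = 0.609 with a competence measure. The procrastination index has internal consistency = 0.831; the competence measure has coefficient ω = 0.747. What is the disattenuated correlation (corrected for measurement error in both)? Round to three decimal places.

0.773

r_true = r_obs / √(r_xx · r_yy) = 0.609 / √(0.831 × 0.747) = 0.609 / √0.620757 = 0.609 / 0.7879 ≈ 0.773.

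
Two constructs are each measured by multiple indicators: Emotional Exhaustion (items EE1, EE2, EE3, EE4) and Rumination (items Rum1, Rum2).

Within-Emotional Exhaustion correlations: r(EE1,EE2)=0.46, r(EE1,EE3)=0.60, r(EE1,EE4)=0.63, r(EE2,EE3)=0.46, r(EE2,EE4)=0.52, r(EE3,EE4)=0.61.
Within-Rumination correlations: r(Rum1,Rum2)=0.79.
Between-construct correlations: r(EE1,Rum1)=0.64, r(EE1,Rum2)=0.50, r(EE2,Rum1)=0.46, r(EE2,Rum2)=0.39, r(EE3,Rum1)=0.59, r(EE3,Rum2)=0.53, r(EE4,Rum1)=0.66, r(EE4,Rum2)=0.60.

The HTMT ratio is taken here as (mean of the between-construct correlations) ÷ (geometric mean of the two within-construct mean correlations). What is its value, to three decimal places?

0.831

Mean between = 4.37/8 = 0.5463.
Mean within-EE = 3.28/6 = 0.5467; mean within-Rum = 0.79/1 = 0.7900.
Geometric mean = √(0.5467 × 0.7900) = 0.6572.
HTMT = 0.5463 / 0.6572 = 0.831.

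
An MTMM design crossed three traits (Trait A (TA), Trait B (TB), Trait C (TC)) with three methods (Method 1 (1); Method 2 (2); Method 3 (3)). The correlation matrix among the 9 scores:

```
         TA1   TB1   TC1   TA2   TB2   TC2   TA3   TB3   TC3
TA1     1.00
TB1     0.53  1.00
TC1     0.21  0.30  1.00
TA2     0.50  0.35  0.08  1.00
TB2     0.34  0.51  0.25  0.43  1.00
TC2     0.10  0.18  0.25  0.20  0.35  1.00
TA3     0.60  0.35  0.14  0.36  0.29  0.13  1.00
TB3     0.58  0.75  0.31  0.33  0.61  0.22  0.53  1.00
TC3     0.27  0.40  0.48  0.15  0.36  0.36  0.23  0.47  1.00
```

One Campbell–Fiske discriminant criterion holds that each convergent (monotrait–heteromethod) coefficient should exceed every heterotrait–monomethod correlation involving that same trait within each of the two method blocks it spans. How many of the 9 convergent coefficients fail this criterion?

Convergent coefficients and their comparison sets:
TA (methods 1·2): 0.50 vs {0.53, 0.43, 0.21, 0.20} → fail.
TA (methods 1·3): 0.60 vs {0.53, 0.53, 0.21, 0.23} → pass.
TA (methods 2·3): 0.36 vs {0.43, 0.53, 0.20, 0.23} → fail.
TB (methods 1·2): 0.51 vs {0.53, 0.43, 0.30, 0.35} → fail.
TB (methods 1·3): 0.75 vs {0.53, 0.53, 0.30, 0.47} → pass.
TB (methods 2·3): 0.61 vs {0.43, 0.53, 0.35, 0.47} → pass.
TC (methods 1·2): 0.25 vs {0.21, 0.20, 0.30, 0.35} → fail.
TC (methods 1·3): 0.48 vs {0.21, 0.23, 0.30, 0.47} → pass.
TC (methods 2·3): 0.36 vs {0.20, 0.23, 0.35, 0.47} → fail.
5 of 9 fail.

5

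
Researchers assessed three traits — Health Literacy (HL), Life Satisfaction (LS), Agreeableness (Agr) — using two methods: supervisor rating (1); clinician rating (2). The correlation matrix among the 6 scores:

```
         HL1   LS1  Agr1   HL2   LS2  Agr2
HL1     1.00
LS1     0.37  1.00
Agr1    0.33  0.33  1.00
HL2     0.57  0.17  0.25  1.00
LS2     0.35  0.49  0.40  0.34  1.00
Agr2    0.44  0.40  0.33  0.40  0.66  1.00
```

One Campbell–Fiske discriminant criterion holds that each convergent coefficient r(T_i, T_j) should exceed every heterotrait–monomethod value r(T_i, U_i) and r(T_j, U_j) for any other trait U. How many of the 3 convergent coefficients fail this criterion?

Convergent coefficients and their comparison sets:
HL (methods 1·2): 0.57 vs {0.37, 0.34, 0.33, 0.40} → pass.
LS (methods 1·2): 0.49 vs {0.37, 0.34, 0.33, 0.66} → fail.
Agr (methods 1·2): 0.33 vs {0.33, 0.40, 0.33, 0.66} → fail.
2 of 3 fail.

2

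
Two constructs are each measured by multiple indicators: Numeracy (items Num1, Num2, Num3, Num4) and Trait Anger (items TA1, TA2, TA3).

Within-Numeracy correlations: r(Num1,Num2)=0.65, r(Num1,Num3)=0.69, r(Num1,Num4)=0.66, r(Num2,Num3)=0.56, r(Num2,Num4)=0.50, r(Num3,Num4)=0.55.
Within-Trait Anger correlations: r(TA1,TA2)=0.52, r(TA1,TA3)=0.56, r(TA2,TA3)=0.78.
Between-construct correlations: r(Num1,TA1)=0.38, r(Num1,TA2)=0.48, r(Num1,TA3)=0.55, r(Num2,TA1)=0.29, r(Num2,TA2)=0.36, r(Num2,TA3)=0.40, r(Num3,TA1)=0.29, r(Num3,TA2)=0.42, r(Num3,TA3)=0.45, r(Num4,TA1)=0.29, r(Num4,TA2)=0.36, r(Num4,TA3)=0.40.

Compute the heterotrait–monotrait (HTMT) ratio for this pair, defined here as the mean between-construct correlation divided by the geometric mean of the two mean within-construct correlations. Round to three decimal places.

Mean between = 4.67/12 = 0.3892.
Mean within-Num = 3.61/6 = 0.6017; mean within-TA = 1.86/3 = 0.6200.
Geometric mean = √(0.6017 × 0.6200) = 0.6108.
HTMT = 0.3892 / 0.6108 = 0.637.

0.637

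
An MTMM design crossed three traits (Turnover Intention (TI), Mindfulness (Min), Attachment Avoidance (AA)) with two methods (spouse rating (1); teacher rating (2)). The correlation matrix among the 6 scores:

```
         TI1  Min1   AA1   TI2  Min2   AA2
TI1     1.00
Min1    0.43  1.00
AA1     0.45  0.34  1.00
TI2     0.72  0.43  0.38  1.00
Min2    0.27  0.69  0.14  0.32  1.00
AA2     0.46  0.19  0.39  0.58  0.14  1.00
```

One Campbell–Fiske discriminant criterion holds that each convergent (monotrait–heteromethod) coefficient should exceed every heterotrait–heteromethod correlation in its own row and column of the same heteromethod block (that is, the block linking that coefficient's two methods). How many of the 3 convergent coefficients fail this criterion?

1

Checking each validity diagonal entry against its comparison values:
TI (methods 1·2): 0.72 vs {0.27, 0.43, 0.46, 0.38} → pass.
Min (methods 1·2): 0.69 vs {0.43, 0.27, 0.19, 0.14} → pass.
AA (methods 1·2): 0.39 vs {0.38, 0.46, 0.14, 0.19} → fail.
1 of 3 fail.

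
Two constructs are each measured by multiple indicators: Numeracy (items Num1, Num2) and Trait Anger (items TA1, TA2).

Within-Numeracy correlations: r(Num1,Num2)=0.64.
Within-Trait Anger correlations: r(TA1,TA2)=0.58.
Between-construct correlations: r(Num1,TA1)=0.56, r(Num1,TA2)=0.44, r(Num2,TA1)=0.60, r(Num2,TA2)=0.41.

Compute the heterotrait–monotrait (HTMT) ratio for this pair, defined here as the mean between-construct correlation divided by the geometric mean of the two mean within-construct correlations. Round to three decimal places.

Mean heterotrait r = 2.01/4 = 0.5025.
Mean within-Num = 0.64/1 = 0.6400; mean within-TA = 0.58/1 = 0.5800.
Geometric mean = √(0.6400 × 0.5800) = 0.6093.
HTMT = 0.5025 / 0.6093 = 0.825.

0.825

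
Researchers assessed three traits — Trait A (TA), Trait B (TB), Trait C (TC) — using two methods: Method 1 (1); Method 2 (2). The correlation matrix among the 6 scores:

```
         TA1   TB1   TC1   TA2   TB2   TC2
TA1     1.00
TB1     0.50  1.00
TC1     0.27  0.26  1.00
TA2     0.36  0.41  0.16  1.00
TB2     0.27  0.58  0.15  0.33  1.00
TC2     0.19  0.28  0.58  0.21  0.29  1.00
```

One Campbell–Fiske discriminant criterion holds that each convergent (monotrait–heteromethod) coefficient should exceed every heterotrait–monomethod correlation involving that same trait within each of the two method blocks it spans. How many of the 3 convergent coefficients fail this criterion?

Each convergent coefficient versus the relevant comparison correlations:
TA (methods 1·2): 0.36 vs {0.50, 0.33, 0.27, 0.21} → fail.
TB (methods 1·2): 0.58 vs {0.50, 0.33, 0.26, 0.29} → pass.
TC (methods 1·2): 0.58 vs {0.27, 0.21, 0.26, 0.29} → pass.
1 of 3 fail.

1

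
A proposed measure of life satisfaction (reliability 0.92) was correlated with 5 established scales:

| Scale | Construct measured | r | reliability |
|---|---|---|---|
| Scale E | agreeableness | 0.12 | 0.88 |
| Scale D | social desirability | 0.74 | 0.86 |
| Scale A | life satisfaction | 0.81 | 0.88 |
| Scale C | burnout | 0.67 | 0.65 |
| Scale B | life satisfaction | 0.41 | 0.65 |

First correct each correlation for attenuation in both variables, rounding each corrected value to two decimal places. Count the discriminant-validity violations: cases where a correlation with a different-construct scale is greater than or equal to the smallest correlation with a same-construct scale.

2

Disattenuated r (r / √(r_scale · r_new)):
  Scale E (disc): 0.12 / √(0.88·0.92) = 0.13
  Scale D (disc): 0.74 / √(0.86·0.92) = 0.83
  Scale A (conv): 0.81 / √(0.88·0.92) = 0.90
  Scale C (disc): 0.67 / √(0.65·0.92) = 0.87
  Scale B (conv): 0.41 / √(0.65·0.92) = 0.53
Smallest convergent = 0.53. Discriminant values: 0.13, 0.83, 0.87; count ≥ 0.53 → 2.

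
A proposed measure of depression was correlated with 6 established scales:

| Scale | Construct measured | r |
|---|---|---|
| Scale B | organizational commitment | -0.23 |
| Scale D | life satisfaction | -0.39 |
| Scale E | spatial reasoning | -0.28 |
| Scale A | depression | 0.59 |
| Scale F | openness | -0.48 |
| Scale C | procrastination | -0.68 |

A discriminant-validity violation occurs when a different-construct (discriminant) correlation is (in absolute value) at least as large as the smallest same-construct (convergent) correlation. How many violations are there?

Convergent (same construct = depression): Scale A.
Smallest convergent = 0.59. Discriminant |r|: 0.23, 0.39, 0.28, 0.48, 0.68; count ≥ 0.59 → 1.

1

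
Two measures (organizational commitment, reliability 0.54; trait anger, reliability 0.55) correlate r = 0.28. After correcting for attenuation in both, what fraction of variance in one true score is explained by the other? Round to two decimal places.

0.26

Disattenuated r = 0.28 / √(0.54 × 0.55) = 0.28 / 0.5450 = 0.5138.
Shared true-score variance = 0.5138² = 0.2640 ≈ 0.26.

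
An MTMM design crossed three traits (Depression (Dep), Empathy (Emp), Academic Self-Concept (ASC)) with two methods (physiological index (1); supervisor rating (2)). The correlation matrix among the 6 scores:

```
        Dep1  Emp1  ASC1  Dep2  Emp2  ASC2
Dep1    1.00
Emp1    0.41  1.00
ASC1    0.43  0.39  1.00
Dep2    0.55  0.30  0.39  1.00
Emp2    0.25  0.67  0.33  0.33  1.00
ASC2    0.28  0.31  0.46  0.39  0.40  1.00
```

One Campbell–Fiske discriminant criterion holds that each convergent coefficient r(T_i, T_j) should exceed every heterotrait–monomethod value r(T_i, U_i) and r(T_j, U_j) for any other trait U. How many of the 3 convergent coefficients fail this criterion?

Checking each validity diagonal entry against its comparison values:
Dep (methods 1·2): 0.55 vs {0.41, 0.33, 0.43, 0.39} → pass.
Emp (methods 1·2): 0.67 vs {0.41, 0.33, 0.39, 0.40} → pass.
ASC (methods 1·2): 0.46 vs {0.43, 0.39, 0.39, 0.40} → pass.
0 of 3 fail.

0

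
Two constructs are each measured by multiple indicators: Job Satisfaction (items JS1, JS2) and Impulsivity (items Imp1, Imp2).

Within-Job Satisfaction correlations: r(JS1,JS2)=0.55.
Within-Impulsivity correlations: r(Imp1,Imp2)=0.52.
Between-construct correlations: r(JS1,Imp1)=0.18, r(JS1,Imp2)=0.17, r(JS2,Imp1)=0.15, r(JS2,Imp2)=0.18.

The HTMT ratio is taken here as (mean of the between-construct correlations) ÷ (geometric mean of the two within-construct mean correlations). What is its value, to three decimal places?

Mean heterotrait r = 0.68/4 = 0.1700.
Mean within-JS = 0.55/1 = 0.5500; mean within-Imp = 0.52/1 = 0.5200.
Geometric mean = √(0.5500 × 0.5200) = 0.5348.
HTMT = 0.1700 / 0.5348 = 0.318.

0.318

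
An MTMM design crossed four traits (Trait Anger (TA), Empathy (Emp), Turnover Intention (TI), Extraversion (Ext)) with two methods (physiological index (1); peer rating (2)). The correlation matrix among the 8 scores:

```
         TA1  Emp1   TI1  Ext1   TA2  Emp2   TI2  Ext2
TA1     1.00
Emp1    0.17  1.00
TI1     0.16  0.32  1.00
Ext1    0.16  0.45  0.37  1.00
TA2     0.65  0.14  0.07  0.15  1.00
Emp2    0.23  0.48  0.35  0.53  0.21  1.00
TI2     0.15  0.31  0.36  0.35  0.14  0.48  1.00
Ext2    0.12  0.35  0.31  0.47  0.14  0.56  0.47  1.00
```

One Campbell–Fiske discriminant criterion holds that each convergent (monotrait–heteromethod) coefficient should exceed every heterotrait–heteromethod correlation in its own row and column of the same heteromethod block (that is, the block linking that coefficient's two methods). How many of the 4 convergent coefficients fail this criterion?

2

Checking each validity diagonal entry against its comparison values:
TA (methods 1·2): 0.65 vs {0.23, 0.14, 0.15, 0.07, 0.12, 0.15} → pass.
Emp (methods 1·2): 0.48 vs {0.14, 0.23, 0.31, 0.35, 0.35, 0.53} → fail.
TI (methods 1·2): 0.36 vs {0.07, 0.15, 0.35, 0.31, 0.31, 0.35} → pass.
Ext (methods 1·2): 0.47 vs {0.15, 0.12, 0.53, 0.35, 0.35, 0.31} → fail.
2 of 4 fail.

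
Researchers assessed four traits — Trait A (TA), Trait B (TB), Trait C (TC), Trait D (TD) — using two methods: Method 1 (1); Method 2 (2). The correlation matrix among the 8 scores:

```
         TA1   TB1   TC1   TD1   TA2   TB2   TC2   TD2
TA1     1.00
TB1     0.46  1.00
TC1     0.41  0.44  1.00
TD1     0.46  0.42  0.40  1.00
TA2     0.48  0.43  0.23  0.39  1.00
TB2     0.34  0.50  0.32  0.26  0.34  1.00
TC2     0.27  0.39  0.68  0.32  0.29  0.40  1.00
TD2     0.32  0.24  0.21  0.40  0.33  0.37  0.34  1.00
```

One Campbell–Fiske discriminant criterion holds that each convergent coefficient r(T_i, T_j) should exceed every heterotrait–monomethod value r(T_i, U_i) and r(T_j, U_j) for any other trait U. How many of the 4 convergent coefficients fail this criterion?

Each convergent coefficient versus the relevant comparison correlations:
TA (methods 1·2): 0.48 vs {0.46, 0.34, 0.41, 0.29, 0.46, 0.33} → pass.
TB (methods 1·2): 0.50 vs {0.46, 0.34, 0.44, 0.40, 0.42, 0.37} → pass.
TC (methods 1·2): 0.68 vs {0.41, 0.29, 0.44, 0.40, 0.40, 0.34} → pass.
TD (methods 1·2): 0.40 vs {0.46, 0.33, 0.42, 0.37, 0.40, 0.34} → fail.
1 of 4 fail.

1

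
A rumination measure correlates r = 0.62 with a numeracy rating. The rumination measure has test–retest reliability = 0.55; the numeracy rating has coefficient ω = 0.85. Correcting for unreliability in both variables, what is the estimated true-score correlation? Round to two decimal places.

r_true = r_obs / √(r_xx · r_yy) = 0.62 / √(0.55 × 0.85) = 0.62 / √0.4675 = 0.62 / 0.6837 ≈ 0.91.

0.91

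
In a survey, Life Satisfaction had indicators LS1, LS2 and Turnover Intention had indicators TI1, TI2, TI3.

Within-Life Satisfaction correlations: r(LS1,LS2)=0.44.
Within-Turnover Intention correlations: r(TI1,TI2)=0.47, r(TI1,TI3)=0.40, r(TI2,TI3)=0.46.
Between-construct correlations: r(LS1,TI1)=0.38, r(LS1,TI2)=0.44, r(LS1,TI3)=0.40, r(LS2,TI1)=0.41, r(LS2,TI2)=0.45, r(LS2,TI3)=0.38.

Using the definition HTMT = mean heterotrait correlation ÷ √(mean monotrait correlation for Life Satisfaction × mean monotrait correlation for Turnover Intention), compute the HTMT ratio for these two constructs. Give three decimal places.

0.928

Mean between = 2.46/6 = 0.4100.
Mean within-LS = 0.44/1 = 0.4400; mean within-TI = 1.33/3 = 0.4433.
Geometric mean = √(0.4400 × 0.4433) = 0.4416.
HTMT = 0.4100 / 0.4416 = 0.928.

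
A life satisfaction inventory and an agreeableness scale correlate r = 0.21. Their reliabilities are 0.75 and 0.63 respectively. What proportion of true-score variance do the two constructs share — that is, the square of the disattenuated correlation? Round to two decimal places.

0.09

Disattenuated r = 0.21 / √(0.75 × 0.63) = 0.21 / 0.6874 = 0.3055.
Shared true-score variance = 0.3055² = 0.0933 ≈ 0.09.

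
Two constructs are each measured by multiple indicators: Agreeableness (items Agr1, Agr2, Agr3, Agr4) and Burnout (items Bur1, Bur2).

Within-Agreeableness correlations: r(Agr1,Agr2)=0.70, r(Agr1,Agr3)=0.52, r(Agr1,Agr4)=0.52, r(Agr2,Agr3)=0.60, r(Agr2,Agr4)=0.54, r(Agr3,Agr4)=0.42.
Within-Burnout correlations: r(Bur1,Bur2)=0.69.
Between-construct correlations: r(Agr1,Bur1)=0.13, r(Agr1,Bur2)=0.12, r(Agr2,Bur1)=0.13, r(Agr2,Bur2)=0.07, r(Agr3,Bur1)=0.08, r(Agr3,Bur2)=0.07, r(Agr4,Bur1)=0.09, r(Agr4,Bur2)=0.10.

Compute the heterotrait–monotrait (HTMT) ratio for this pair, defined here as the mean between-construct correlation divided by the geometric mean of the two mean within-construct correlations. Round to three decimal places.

0.160

Mean between = 0.79/8 = 0.0988.
Mean within-Agr = 3.30/6 = 0.5500; mean within-Bur = 0.69/1 = 0.6900.
Geometric mean = √(0.5500 × 0.6900) = 0.6160.
HTMT = 0.0988 / 0.6160 = 0.160.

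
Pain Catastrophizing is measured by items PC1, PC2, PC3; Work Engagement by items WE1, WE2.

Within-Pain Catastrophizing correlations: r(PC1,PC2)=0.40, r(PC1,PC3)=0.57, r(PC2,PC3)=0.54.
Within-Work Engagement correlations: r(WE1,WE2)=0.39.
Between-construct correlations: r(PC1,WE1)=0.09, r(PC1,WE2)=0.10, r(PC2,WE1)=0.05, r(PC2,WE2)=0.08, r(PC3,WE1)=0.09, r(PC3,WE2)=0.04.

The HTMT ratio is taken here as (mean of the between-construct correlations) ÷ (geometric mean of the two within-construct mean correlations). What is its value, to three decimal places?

Between-construct mean = 0.45/6 = 0.0750.
Mean within-PC = 1.51/3 = 0.5033; mean within-WE = 0.39/1 = 0.3900.
Geometric mean = √(0.5033 × 0.3900) = 0.4430.
HTMT = 0.0750 / 0.4430 = 0.169.

0.169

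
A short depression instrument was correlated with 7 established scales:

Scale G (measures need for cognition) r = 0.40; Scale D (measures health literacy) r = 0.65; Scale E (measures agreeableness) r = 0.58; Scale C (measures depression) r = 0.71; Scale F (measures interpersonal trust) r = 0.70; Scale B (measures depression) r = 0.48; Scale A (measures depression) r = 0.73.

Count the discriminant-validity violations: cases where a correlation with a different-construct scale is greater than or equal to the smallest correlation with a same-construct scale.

3

Convergent (same construct = depression): Scale C, Scale B, Scale A.
Smallest convergent = 0.48. Discriminant values: 0.40, 0.65, 0.58, 0.70; count ≥ 0.48 → 3.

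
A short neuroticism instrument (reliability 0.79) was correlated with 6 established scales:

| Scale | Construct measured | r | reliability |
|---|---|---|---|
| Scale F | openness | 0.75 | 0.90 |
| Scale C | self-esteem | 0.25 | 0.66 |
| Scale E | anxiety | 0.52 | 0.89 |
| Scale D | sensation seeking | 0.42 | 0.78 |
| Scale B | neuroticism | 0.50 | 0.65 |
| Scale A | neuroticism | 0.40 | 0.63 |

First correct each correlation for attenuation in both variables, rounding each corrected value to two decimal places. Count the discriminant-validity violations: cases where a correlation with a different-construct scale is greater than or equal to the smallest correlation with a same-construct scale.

2

Disattenuated r (r / √(r_scale · r_new)):
  Scale F (disc): 0.75 / √(0.90·0.79) = 0.89
  Scale C (disc): 0.25 / √(0.66·0.79) = 0.35
  Scale E (disc): 0.52 / √(0.89·0.79) = 0.62
  Scale D (disc): 0.42 / √(0.78·0.79) = 0.54
  Scale B (conv): 0.50 / √(0.65·0.79) = 0.70
  Scale A (conv): 0.40 / √(0.63·0.79) = 0.57
Smallest convergent = 0.57. Discriminant values: 0.89, 0.35, 0.62, 0.54; count ≥ 0.57 → 2.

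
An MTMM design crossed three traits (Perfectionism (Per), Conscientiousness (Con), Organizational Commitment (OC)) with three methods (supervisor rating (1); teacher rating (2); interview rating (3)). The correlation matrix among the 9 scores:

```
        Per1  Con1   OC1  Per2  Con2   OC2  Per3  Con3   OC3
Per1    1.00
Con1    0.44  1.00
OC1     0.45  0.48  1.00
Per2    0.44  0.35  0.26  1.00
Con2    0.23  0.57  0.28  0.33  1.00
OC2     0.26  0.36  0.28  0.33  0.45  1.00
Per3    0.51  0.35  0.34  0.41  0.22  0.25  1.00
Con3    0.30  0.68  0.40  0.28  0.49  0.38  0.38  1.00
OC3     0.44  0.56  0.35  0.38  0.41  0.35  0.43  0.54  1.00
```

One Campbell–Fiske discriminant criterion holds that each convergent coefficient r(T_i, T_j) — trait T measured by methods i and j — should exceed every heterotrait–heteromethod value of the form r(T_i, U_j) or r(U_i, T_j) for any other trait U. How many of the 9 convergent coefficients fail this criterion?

3

Checking each validity diagonal entry against its comparison values:
Per (methods 1·2): 0.44 vs {0.23, 0.35, 0.26, 0.26} → pass.
Per (methods 1·3): 0.51 vs {0.30, 0.35, 0.44, 0.34} → pass.
Per (methods 2·3): 0.41 vs {0.28, 0.22, 0.38, 0.25} → pass.
Con (methods 1·2): 0.57 vs {0.35, 0.23, 0.36, 0.28} → pass.
Con (methods 1·3): 0.68 vs {0.35, 0.30, 0.56, 0.40} → pass.
Con (methods 2·3): 0.49 vs {0.22, 0.28, 0.41, 0.38} → pass.
OC (methods 1·2): 0.28 vs {0.26, 0.26, 0.28, 0.36} → fail.
OC (methods 1·3): 0.35 vs {0.34, 0.44, 0.40, 0.56} → fail.
OC (methods 2·3): 0.35 vs {0.25, 0.38, 0.38, 0.41} → fail.
3 of 9 fail.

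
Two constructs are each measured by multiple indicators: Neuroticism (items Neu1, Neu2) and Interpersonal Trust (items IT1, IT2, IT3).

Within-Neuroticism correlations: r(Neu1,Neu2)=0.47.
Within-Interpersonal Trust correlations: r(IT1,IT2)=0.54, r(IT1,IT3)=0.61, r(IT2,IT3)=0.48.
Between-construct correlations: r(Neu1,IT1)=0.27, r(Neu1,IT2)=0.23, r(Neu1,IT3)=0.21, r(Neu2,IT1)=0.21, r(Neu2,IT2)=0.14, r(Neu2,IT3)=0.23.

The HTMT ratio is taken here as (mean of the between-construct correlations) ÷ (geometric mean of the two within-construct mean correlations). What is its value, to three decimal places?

Mean heterotrait r = 1.29/6 = 0.2150.
Mean within-Neu = 0.47/1 = 0.4700; mean within-IT = 1.63/3 = 0.5433.
Geometric mean = √(0.4700 × 0.5433) = 0.5053.
HTMT = 0.2150 / 0.5053 = 0.425.

0.425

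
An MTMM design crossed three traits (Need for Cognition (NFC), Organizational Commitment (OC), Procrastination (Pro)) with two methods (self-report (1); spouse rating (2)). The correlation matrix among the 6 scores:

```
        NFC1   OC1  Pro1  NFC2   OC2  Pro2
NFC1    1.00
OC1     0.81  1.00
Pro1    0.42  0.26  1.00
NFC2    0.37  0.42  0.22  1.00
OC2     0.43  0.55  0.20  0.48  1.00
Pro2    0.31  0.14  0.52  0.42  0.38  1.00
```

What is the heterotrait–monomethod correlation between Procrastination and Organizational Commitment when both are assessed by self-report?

0.26

Different traits, same method: r(Pro1, OC1) = 0.26.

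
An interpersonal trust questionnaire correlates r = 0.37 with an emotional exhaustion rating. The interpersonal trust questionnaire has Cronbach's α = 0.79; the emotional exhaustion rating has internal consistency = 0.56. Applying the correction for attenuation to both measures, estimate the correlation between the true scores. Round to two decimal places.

r_true = r_obs / √(r_xx · r_yy) = 0.37 / √(0.79 × 0.56) = 0.37 / √0.4424 = 0.37 / 0.6651 ≈ 0.56.

0.56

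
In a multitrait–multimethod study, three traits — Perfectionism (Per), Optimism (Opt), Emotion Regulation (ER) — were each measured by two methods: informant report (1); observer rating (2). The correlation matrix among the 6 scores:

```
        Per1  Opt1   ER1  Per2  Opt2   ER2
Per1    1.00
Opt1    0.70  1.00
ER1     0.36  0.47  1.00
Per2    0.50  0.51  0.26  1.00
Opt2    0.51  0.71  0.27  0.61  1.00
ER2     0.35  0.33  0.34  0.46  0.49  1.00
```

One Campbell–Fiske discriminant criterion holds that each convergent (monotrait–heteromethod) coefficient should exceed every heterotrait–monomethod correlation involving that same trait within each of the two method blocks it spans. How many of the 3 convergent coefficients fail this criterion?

2

Convergent coefficients and their comparison sets:
Per (methods 1·2): 0.50 vs {0.70, 0.61, 0.36, 0.46} → fail.
Opt (methods 1·2): 0.71 vs {0.70, 0.61, 0.47, 0.49} → pass.
ER (methods 1·2): 0.34 vs {0.36, 0.46, 0.47, 0.49} → fail.
2 of 3 fail.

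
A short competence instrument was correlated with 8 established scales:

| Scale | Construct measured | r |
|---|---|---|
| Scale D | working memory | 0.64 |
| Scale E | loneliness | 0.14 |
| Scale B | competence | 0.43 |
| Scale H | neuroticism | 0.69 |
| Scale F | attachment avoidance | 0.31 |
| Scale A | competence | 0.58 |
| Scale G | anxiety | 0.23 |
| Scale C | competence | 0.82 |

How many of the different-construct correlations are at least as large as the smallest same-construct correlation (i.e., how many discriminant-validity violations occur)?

2

Convergent (same construct = competence): Scale B, Scale A, Scale C.
Smallest convergent = 0.43. Discriminant values: 0.64, 0.14, 0.69, 0.31, 0.23; count ≥ 0.43 → 2.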